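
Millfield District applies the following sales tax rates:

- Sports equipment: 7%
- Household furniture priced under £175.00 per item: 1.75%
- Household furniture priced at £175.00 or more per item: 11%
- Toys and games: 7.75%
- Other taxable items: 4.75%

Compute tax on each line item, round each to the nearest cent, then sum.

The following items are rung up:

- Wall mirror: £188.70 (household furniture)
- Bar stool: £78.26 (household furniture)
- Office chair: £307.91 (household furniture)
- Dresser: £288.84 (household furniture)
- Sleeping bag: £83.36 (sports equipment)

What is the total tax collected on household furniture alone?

Wall mirror £188.70: household furniture, £175.00 or more → 11% → £20.76
Bar stool £78.26: household furniture, under £175.00 → 1.75% → £1.37
Office chair £307.91: household furniture, £175.00 or more → 11% → £33.87
Dresser £288.84: household furniture, £175.00 or more → 11% → £31.77
Tax on household furniture = £20.76 + £1.37 + £33.87 + £31.77 = £87.77

£87.77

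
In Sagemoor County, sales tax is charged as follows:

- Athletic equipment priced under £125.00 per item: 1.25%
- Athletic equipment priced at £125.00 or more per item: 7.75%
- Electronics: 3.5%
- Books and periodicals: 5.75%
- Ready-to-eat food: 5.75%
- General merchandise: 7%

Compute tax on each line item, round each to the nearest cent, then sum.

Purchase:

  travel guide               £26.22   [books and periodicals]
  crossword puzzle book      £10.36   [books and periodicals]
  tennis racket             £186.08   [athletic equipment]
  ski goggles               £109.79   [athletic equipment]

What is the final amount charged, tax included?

£350.35

Travel guide £26.22: books and periodicals → 5.75% → £1.51
Crossword puzzle book £10.36: books and periodicals → 5.75% → £0.60
Tennis racket £186.08: athletic equipment, £125.00 or more → 7.75% → £14.42
Ski goggles £109.79: athletic equipment, under £125.00 → 1.25% → £1.37
Subtotal = £332.45; tax = £17.90; total due = £350.35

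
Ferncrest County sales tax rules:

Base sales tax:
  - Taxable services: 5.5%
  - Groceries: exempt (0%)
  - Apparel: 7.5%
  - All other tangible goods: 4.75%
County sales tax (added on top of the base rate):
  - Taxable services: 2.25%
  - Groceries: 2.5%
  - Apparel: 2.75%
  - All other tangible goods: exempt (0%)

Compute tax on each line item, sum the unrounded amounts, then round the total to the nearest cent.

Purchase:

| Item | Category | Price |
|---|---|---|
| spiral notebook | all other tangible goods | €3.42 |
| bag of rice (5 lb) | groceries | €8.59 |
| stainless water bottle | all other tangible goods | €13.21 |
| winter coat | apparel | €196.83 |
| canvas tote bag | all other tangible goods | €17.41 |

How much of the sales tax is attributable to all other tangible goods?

Spiral notebook €3.42: all other tangible goods → 4.75% + 0% county = 4.75% → €0.16245
Stainless water bottle €13.21: all other tangible goods → 4.75% + 0% county = 4.75% → €0.627475
Canvas tote bag €17.41: all other tangible goods → 4.75% + 0% county = 4.75% → €0.826975
Tax on all other tangible goods: unrounded sum = €1.6169 → €1.62

€1.62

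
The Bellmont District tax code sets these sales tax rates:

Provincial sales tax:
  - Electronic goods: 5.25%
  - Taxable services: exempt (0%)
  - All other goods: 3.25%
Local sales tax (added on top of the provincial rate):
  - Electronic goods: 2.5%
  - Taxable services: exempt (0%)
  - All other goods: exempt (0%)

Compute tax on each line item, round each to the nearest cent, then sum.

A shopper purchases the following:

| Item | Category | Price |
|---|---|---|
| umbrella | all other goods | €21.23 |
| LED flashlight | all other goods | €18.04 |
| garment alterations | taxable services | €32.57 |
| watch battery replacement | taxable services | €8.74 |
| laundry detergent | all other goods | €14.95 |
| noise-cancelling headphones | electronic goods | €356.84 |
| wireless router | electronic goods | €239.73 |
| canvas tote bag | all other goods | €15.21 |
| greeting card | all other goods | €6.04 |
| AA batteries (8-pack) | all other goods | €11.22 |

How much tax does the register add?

Umbrella €21.23: all other goods → 3.25% + 0% local = 3.25% → €0.69
LED flashlight €18.04: all other goods → 3.25% + 0% local = 3.25% → €0.59
Garment alterations €32.57: taxable services → 0% + 0% local = 0% → €0.00
Watch battery replacement €8.74: taxable services → 0% + 0% local = 0% → €0.00
Laundry detergent €14.95: all other goods → 3.25% + 0% local = 3.25% → €0.49
Noise-cancelling headphones €356.84: electronic goods → 5.25% + 2.5% local = 7.75% → €27.66
Wireless router €239.73: electronic goods → 5.25% + 2.5% local = 7.75% → €18.58
Canvas tote bag €15.21: all other goods → 3.25% + 0% local = 3.25% → €0.49
Greeting card €6.04: all other goods → 3.25% + 0% local = 3.25% → €0.20
AA batteries (8-pack) €11.22: all other goods → 3.25% + 0% local = 3.25% → €0.36
Total tax = €0.69 + €0.59 + €0.49 + €27.66 + €18.58 + €0.49 + €0.20 + €0.36 = €49.06

€49.06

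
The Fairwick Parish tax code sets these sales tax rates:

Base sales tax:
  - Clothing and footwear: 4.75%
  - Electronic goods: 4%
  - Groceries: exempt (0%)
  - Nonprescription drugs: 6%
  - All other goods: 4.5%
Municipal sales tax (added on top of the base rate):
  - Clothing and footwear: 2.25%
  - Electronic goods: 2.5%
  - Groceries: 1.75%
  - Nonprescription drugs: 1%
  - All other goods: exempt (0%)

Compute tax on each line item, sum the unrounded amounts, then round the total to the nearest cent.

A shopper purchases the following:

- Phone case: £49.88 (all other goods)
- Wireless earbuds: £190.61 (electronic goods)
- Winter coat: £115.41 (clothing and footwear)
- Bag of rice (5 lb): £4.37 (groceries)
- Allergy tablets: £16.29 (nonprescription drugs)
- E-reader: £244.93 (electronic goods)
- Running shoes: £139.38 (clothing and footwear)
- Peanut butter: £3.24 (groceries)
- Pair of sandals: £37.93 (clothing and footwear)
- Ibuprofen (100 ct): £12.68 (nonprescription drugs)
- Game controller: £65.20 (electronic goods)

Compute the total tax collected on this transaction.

£57.44

Phone case £49.88: all other goods → 4.5% + 0% municipal = 4.5% → £2.2446
Wireless earbuds £190.61: electronic goods → 4% + 2.5% municipal = 6.5% → £12.38965
Winter coat £115.41: clothing and footwear → 4.75% + 2.25% municipal = 7% → £8.0787
Bag of rice (5 lb) £4.37: groceries → 0% + 1.75% municipal = 1.75% → £0.076475
Allergy tablets £16.29: nonprescription drugs → 6% + 1% municipal = 7% → £1.1403
E-reader £244.93: electronic goods → 4% + 2.5% municipal = 6.5% → £15.92045
Running shoes £139.38: clothing and footwear → 4.75% + 2.25% municipal = 7% → £9.7566
Peanut butter £3.24: groceries → 0% + 1.75% municipal = 1.75% → £0.0567
Pair of sandals £37.93: clothing and footwear → 4.75% + 2.25% municipal = 7% → £2.6551
Ibuprofen (100 ct) £12.68: nonprescription drugs → 6% + 1% municipal = 7% → £0.8876
Game controller £65.20: electronic goods → 4% + 2.5% municipal = 6.5% → £4.238
Unrounded tax sum = £57.444175 → £57.44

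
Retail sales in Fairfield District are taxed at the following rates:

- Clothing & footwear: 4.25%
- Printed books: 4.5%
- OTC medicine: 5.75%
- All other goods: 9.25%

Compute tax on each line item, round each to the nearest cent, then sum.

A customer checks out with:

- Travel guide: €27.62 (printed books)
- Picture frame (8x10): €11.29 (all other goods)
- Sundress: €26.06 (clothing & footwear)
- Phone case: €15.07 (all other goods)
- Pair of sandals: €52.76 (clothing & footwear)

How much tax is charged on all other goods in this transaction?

€2.43

Picture frame (8x10) €11.29: all other goods → 9.25% → €1.04
Phone case €15.07: all other goods → 9.25% → €1.39
Tax on all other goods = €1.04 + €1.39 = €2.43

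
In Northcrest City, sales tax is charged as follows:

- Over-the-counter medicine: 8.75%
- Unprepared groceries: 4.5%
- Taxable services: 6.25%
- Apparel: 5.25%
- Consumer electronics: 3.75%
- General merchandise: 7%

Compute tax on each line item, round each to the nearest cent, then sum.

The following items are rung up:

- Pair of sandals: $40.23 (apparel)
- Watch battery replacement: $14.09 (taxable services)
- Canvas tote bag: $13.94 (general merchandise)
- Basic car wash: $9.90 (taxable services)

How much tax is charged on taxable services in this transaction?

Watch battery replacement $14.09: taxable services → 6.25% → $0.88
Basic car wash $9.90: taxable services → 6.25% → $0.62
Tax on taxable services = $0.88 + $0.62 = $1.50

$1.50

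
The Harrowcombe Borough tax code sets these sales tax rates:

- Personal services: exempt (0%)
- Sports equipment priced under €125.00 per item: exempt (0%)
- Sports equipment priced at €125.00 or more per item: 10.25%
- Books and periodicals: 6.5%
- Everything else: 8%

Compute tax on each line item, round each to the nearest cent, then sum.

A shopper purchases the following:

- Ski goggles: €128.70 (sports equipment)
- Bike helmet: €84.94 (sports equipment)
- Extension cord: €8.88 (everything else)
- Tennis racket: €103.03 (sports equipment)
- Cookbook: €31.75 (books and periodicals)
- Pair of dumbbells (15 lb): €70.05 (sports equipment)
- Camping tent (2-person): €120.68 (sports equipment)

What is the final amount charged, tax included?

Ski goggles €128.70: sports equipment, €125.00 or more → 10.25% → €13.19
Bike helmet €84.94: sports equipment, under €125.00 → 0% → €0.00
Extension cord €8.88: everything else → 8% → €0.71
Tennis racket €103.03: sports equipment, under €125.00 → 0% → €0.00
Cookbook €31.75: books and periodicals → 6.5% → €2.06
Pair of dumbbells (15 lb) €70.05: sports equipment, under €125.00 → 0% → €0.00
Camping tent (2-person) €120.68: sports equipment, under €125.00 → 0% → €0.00
Subtotal = €548.03; tax = €15.96; total due = €563.99

€563.99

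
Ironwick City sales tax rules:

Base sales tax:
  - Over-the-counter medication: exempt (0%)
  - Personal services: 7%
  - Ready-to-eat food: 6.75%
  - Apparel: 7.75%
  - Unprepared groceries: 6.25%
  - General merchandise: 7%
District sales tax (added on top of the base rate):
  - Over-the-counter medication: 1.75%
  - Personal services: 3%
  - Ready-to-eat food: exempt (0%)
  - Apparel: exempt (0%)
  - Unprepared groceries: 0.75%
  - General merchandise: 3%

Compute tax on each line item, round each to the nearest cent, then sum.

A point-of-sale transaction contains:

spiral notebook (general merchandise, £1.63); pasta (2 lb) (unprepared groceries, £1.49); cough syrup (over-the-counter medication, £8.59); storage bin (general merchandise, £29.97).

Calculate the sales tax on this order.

Spiral notebook £1.63: general merchandise → 7% + 3% district = 10% → £0.16
Pasta (2 lb) £1.49: unprepared groceries → 6.25% + 0.75% district = 7% → £0.10
Cough syrup £8.59: over-the-counter medication → 0% + 1.75% district = 1.75% → £0.15
Storage bin £29.97: general merchandise → 7% + 3% district = 10% → £3.00
Total tax = £0.16 + £0.10 + £0.15 + £3.00 = £3.41

£3.41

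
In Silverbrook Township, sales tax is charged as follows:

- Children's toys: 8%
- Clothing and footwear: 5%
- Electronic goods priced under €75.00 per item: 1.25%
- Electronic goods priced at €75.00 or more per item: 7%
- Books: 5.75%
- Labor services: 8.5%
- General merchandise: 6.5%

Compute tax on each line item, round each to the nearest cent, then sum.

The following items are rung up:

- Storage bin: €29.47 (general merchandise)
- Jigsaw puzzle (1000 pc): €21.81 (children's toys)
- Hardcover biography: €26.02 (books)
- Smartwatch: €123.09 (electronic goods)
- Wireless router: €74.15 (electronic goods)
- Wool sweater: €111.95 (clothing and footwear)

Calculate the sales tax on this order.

€20.31

Storage bin €29.47: general merchandise → 6.5% → €1.92
Jigsaw puzzle (1000 pc) €21.81: children's toys → 8% → €1.74
Hardcover biography €26.02: books → 5.75% → €1.50
Smartwatch €123.09: electronic goods, €75.00 or more → 7% → €8.62
Wireless router €74.15: electronic goods, under €75.00 → 1.25% → €0.93
Wool sweater €111.95: clothing and footwear → 5% → €5.60
Total tax = €1.92 + €1.74 + €1.50 + €8.62 + €0.93 + €5.60 = €20.31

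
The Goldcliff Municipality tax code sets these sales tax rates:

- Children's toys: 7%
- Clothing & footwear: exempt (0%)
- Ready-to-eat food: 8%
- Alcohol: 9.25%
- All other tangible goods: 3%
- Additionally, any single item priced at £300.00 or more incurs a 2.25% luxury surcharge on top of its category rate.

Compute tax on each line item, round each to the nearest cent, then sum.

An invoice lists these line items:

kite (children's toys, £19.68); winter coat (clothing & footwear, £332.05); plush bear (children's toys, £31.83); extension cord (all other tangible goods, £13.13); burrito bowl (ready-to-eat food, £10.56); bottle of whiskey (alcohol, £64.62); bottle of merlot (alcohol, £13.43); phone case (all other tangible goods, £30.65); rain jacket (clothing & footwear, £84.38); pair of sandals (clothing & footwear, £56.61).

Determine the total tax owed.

£20.45

Kite £19.68: children's toys → 7% → £1.38
Winter coat £332.05: clothing & footwear → 0% + 2.25% surcharge = 2.25% → £7.47
Plush bear £31.83: children's toys → 7% → £2.23
Extension cord £13.13: all other tangible goods → 3% → £0.39
Burrito bowl £10.56: ready-to-eat food → 8% → £0.84
Bottle of whiskey £64.62: alcohol → 9.25% → £5.98
Bottle of merlot £13.43: alcohol → 9.25% → £1.24
Phone case £30.65: all other tangible goods → 3% → £0.92
Rain jacket £84.38: clothing & footwear → 0% → £0.00
Pair of sandals £56.61: clothing & footwear → 0% → £0.00
Total tax = £1.38 + £7.47 + £2.23 + £0.39 + £0.84 + £5.98 + £1.24 + £0.92 = £20.45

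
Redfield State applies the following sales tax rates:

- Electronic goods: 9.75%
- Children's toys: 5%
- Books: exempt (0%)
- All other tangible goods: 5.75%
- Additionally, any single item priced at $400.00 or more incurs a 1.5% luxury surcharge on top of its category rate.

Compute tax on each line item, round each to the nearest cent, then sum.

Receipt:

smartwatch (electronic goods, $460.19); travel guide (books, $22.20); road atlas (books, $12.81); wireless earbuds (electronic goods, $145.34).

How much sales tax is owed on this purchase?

$65.94

Smartwatch $460.19: electronic goods → 9.75% + 1.5% surcharge = 11.25% → $51.77
Travel guide $22.20: books → 0% → $0.00
Road atlas $12.81: books → 0% → $0.00
Wireless earbuds $145.34: electronic goods → 9.75% → $14.17
Total tax = $51.77 + $14.17 = $65.94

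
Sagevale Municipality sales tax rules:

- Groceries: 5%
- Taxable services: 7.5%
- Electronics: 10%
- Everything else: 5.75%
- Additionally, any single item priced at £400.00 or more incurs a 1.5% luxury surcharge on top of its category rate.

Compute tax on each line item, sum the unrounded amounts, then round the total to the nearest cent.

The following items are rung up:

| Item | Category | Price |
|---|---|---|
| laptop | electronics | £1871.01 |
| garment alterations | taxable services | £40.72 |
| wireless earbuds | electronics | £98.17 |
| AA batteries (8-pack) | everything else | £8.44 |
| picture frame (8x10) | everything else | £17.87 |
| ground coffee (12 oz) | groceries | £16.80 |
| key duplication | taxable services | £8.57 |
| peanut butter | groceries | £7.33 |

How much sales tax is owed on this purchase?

£231.40

Laptop £1871.01: electronics → 10% + 1.5% surcharge = 11.5% → £215.16615
Garment alterations £40.72: taxable services → 7.5% → £3.054
Wireless earbuds £98.17: electronics → 10% → £9.817
AA batteries (8-pack) £8.44: everything else → 5.75% → £0.4853
Picture frame (8x10) £17.87: everything else → 5.75% → £1.027525
Ground coffee (12 oz) £16.80: groceries → 5% → £0.84
Key duplication £8.57: taxable services → 7.5% → £0.64275
Peanut butter £7.33: groceries → 5% → £0.3665
Unrounded tax sum = £231.399225 → £231.40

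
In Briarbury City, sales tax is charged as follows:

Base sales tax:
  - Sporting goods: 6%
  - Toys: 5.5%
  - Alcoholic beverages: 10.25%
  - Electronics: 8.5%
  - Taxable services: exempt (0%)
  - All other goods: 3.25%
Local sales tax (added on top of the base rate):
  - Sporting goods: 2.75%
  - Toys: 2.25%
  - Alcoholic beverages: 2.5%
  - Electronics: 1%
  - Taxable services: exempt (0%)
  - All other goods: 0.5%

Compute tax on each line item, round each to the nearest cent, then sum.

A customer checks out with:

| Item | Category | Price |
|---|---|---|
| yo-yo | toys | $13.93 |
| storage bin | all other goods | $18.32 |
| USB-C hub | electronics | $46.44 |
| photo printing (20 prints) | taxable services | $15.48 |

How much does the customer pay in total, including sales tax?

$100.35

Yo-yo $13.93: toys → 5.5% + 2.25% local = 7.75% → $1.08
Storage bin $18.32: all other goods → 3.25% + 0.5% local = 3.75% → $0.69
USB-C hub $46.44: electronics → 8.5% + 1% local = 9.5% → $4.41
Photo printing (20 prints) $15.48: taxable services → 0% + 0% local = 0% → $0.00
Subtotal = $94.17; tax = $6.18; total due = $100.35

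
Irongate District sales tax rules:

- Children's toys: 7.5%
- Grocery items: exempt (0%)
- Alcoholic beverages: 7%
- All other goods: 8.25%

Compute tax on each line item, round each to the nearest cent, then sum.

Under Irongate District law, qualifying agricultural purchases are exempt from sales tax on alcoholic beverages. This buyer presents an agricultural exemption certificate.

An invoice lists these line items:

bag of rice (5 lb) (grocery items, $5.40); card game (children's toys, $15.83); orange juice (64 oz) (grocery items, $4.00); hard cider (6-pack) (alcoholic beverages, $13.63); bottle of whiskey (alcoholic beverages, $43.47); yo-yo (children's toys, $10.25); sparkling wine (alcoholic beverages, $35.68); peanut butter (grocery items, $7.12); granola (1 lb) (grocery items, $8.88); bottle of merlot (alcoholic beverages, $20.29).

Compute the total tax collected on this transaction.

Bag of rice (5 lb) $5.40: grocery items → 0% → $0.00
Card game $15.83: children's toys → 7.5% → $1.19
Orange juice (64 oz) $4.00: grocery items → 0% → $0.00
Hard cider (6-pack) $13.63: alcoholic beverages, buyer-exempt → 0% → $0.00
Bottle of whiskey $43.47: alcoholic beverages, buyer-exempt → 0% → $0.00
Yo-yo $10.25: children's toys → 7.5% → $0.77
Sparkling wine $35.68: alcoholic beverages, buyer-exempt → 0% → $0.00
Peanut butter $7.12: grocery items → 0% → $0.00
Granola (1 lb) $8.88: grocery items → 0% → $0.00
Bottle of merlot $20.29: alcoholic beverages, buyer-exempt → 0% → $0.00
Total tax = $1.19 + $0.77 = $1.96

$1.96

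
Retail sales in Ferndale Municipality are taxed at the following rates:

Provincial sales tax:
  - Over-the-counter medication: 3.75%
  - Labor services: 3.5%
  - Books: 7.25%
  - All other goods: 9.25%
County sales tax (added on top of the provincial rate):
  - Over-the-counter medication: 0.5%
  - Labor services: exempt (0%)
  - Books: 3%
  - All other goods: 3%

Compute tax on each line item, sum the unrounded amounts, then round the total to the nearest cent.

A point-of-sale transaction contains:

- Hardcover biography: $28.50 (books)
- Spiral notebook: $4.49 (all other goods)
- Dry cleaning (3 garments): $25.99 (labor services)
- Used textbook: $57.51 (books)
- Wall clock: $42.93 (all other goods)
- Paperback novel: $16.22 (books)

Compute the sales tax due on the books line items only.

Hardcover biography $28.50: books → 7.25% + 3% county = 10.25% → $2.92125
Used textbook $57.51: books → 7.25% + 3% county = 10.25% → $5.894775
Paperback novel $16.22: books → 7.25% + 3% county = 10.25% → $1.66255
Tax on books: unrounded sum = $10.478575 → $10.48

$10.48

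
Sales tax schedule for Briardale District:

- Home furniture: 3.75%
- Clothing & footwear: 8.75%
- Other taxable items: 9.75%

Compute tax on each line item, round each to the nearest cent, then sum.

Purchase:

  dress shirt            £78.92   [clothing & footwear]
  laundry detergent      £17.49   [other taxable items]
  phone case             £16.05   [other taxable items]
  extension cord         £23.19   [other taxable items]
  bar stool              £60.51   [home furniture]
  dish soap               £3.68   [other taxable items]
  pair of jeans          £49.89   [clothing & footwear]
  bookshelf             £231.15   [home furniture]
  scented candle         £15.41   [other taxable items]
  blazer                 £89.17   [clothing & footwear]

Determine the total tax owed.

Dress shirt £78.92: clothing & footwear → 8.75% → £6.91
Laundry detergent £17.49: other taxable items → 9.75% → £1.71
Phone case £16.05: other taxable items → 9.75% → £1.56
Extension cord £23.19: other taxable items → 9.75% → £2.26
Bar stool £60.51: home furniture → 3.75% → £2.27
Dish soap £3.68: other taxable items → 9.75% → £0.36
Pair of jeans £49.89: clothing & footwear → 8.75% → £4.37
Bookshelf £231.15: home furniture → 3.75% → £8.67
Scented candle £15.41: other taxable items → 9.75% → £1.50
Blazer £89.17: clothing & footwear → 8.75% → £7.80
Total tax = £6.91 + £1.71 + £1.56 + £2.26 + £2.27 + £0.36 + £4.37 + £8.67 + £1.50 + £7.80 = £37.41

£37.41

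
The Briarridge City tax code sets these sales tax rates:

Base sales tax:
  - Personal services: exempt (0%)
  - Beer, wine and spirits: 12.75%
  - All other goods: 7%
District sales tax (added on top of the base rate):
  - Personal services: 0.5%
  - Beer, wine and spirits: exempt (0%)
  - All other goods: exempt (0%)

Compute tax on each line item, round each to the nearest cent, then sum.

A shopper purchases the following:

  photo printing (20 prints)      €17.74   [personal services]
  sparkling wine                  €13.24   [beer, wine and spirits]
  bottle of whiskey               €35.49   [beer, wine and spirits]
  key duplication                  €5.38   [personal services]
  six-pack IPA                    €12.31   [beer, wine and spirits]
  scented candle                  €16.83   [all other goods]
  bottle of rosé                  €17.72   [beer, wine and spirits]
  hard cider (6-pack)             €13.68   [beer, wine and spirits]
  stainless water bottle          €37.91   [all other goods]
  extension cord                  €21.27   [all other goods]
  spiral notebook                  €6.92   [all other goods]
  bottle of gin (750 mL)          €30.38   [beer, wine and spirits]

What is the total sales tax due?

Photo printing (20 prints) €17.74: personal services → 0% + 0.5% district = 0.5% → €0.09
Sparkling wine €13.24: beer, wine and spirits → 12.75% + 0% district = 12.75% → €1.69
Bottle of whiskey €35.49: beer, wine and spirits → 12.75% + 0% district = 12.75% → €4.52
Key duplication €5.38: personal services → 0% + 0.5% district = 0.5% → €0.03
Six-pack IPA €12.31: beer, wine and spirits → 12.75% + 0% district = 12.75% → €1.57
Scented candle €16.83: all other goods → 7% + 0% district = 7% → €1.18
Bottle of rosé €17.72: beer, wine and spirits → 12.75% + 0% district = 12.75% → €2.26
Hard cider (6-pack) €13.68: beer, wine and spirits → 12.75% + 0% district = 12.75% → €1.74
Stainless water bottle €37.91: all other goods → 7% + 0% district = 7% → €2.65
Extension cord €21.27: all other goods → 7% + 0% district = 7% → €1.49
Spiral notebook €6.92: all other goods → 7% + 0% district = 7% → €0.48
Bottle of gin (750 mL) €30.38: beer, wine and spirits → 12.75% + 0% district = 12.75% → €3.87
Total tax = €0.09 + €1.69 + €4.52 + €0.03 + €1.57 + €1.18 + €2.26 + €1.74 + €2.65 + €1.49 + €0.48 + €3.87 = €21.57

€21.57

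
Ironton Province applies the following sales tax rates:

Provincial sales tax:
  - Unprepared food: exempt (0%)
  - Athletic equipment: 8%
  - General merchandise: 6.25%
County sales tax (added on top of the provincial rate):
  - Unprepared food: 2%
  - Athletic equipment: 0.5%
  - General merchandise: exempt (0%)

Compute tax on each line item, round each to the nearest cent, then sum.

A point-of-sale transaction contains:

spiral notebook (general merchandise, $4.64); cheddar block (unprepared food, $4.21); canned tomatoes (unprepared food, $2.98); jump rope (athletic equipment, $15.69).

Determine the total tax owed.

$1.76

Spiral notebook $4.64: general merchandise → 6.25% + 0% county = 6.25% → $0.29
Cheddar block $4.21: unprepared food → 0% + 2% county = 2% → $0.08
Canned tomatoes $2.98: unprepared food → 0% + 2% county = 2% → $0.06
Jump rope $15.69: athletic equipment → 8% + 0.5% county = 8.5% → $1.33
Total tax = $0.29 + $0.08 + $0.06 + $1.33 = $1.76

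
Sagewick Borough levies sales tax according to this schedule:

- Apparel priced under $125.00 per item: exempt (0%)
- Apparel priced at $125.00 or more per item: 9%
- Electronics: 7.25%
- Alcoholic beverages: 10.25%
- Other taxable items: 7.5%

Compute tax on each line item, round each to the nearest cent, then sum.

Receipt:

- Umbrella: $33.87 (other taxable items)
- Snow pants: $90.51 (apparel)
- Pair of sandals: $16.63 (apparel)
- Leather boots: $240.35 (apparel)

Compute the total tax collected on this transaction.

$24.17

Umbrella $33.87: other taxable items → 7.5% → $2.54
Snow pants $90.51: apparel, under $125.00 → 0% → $0.00
Pair of sandals $16.63: apparel, under $125.00 → 0% → $0.00
Leather boots $240.35: apparel, $125.00 or more → 9% → $21.63
Total tax = $2.54 + $21.63 = $24.17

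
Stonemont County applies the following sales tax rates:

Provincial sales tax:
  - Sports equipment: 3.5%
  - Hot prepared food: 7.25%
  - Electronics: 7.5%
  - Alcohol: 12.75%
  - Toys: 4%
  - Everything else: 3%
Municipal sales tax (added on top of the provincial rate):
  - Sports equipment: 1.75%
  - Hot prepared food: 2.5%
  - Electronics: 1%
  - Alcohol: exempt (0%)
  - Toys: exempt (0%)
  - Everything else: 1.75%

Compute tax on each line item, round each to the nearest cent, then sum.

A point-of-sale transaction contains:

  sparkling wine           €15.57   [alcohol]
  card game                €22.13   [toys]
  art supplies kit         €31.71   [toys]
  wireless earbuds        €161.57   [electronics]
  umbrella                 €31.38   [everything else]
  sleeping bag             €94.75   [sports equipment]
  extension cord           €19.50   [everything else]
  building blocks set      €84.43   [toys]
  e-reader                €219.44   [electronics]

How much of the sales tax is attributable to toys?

€5.54

Card game €22.13: toys → 4% + 0% municipal = 4% → €0.89
Art supplies kit €31.71: toys → 4% + 0% municipal = 4% → €1.27
Building blocks set €84.43: toys → 4% + 0% municipal = 4% → €3.38
Tax on toys = €0.89 + €1.27 + €3.38 = €5.54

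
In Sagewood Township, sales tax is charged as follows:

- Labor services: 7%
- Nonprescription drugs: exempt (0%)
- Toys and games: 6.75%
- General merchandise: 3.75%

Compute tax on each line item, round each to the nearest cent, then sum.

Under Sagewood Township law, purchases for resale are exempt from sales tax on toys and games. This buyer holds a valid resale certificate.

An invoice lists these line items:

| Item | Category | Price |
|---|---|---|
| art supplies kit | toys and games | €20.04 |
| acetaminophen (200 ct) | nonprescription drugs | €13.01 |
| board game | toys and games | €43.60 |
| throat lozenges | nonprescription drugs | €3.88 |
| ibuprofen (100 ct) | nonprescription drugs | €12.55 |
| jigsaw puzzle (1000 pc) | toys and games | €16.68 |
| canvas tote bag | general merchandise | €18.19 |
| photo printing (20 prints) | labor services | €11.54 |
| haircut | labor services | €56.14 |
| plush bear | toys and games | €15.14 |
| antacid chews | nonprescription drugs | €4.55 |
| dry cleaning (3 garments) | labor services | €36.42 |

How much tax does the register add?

€7.97

Art supplies kit €20.04: toys and games, buyer-exempt → 0% → €0.00
Acetaminophen (200 ct) €13.01: nonprescription drugs → 0% → €0.00
Board game €43.60: toys and games, buyer-exempt → 0% → €0.00
Throat lozenges €3.88: nonprescription drugs → 0% → €0.00
Ibuprofen (100 ct) €12.55: nonprescription drugs → 0% → €0.00
Jigsaw puzzle (1000 pc) €16.68: toys and games, buyer-exempt → 0% → €0.00
Canvas tote bag €18.19: general merchandise → 3.75% → €0.68
Photo printing (20 prints) €11.54: labor services → 7% → €0.81
Haircut €56.14: labor services → 7% → €3.93
Plush bear €15.14: toys and games, buyer-exempt → 0% → €0.00
Antacid chews €4.55: nonprescription drugs → 0% → €0.00
Dry cleaning (3 garments) €36.42: labor services → 7% → €2.55
Total tax = €0.68 + €0.81 + €3.93 + €2.55 = €7.97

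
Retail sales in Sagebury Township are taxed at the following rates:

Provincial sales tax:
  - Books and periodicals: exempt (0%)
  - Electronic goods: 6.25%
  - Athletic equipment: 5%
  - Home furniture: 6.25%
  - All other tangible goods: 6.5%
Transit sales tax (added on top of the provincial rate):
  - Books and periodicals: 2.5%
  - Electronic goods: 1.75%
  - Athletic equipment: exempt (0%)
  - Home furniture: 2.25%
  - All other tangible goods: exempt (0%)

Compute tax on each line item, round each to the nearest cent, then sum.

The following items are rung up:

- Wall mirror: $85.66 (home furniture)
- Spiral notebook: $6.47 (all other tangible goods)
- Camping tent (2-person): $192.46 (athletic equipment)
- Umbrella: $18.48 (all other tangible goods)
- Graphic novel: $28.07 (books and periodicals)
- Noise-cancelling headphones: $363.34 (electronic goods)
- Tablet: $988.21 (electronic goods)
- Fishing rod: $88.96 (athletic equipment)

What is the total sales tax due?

$131.80

Wall mirror $85.66: home furniture → 6.25% + 2.25% transit = 8.5% → $7.28
Spiral notebook $6.47: all other tangible goods → 6.5% + 0% transit = 6.5% → $0.42
Camping tent (2-person) $192.46: athletic equipment → 5% + 0% transit = 5% → $9.62
Umbrella $18.48: all other tangible goods → 6.5% + 0% transit = 6.5% → $1.20
Graphic novel $28.07: books and periodicals → 0% + 2.5% transit = 2.5% → $0.70
Noise-cancelling headphones $363.34: electronic goods → 6.25% + 1.75% transit = 8% → $29.07
Tablet $988.21: electronic goods → 6.25% + 1.75% transit = 8% → $79.06
Fishing rod $88.96: athletic equipment → 5% + 0% transit = 5% → $4.45
Total tax = $7.28 + $0.42 + $9.62 + $1.20 + $0.70 + $29.07 + $79.06 + $4.45 = $131.80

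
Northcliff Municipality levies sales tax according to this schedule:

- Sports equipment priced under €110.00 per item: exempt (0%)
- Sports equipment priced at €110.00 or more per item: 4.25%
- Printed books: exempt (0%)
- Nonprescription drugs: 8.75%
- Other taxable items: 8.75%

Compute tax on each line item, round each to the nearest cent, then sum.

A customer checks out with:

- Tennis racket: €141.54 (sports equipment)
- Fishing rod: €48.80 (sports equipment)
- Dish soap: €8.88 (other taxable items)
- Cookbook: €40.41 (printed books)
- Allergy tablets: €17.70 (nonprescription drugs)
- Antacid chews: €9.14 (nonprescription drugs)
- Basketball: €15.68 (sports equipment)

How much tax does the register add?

Tennis racket €141.54: sports equipment, €110.00 or more → 4.25% → €6.02
Fishing rod €48.80: sports equipment, under €110.00 → 0% → €0.00
Dish soap €8.88: other taxable items → 8.75% → €0.78
Cookbook €40.41: printed books → 0% → €0.00
Allergy tablets €17.70: nonprescription drugs → 8.75% → €1.55
Antacid chews €9.14: nonprescription drugs → 8.75% → €0.80
Basketball €15.68: sports equipment, under €110.00 → 0% → €0.00
Total tax = €6.02 + €0.78 + €1.55 + €0.80 = €9.15

€9.15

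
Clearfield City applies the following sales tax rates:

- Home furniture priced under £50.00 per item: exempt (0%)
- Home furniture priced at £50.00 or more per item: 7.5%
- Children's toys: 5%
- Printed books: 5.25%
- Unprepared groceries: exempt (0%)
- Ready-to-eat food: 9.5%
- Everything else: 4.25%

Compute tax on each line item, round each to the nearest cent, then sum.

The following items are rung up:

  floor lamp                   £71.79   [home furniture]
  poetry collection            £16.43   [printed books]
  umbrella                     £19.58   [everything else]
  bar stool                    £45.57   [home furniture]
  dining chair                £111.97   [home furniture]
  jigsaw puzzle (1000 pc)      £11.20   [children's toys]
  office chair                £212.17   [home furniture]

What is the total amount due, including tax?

£520.65

Floor lamp £71.79: home furniture, £50.00 or more → 7.5% → £5.38
Poetry collection £16.43: printed books → 5.25% → £0.86
Umbrella £19.58: everything else → 4.25% → £0.83
Bar stool £45.57: home furniture, under £50.00 → 0% → £0.00
Dining chair £111.97: home furniture, £50.00 or more → 7.5% → £8.40
Jigsaw puzzle (1000 pc) £11.20: children's toys → 5% → £0.56
Office chair £212.17: home furniture, £50.00 or more → 7.5% → £15.91
Subtotal = £488.71; tax = £31.94; total due = £520.65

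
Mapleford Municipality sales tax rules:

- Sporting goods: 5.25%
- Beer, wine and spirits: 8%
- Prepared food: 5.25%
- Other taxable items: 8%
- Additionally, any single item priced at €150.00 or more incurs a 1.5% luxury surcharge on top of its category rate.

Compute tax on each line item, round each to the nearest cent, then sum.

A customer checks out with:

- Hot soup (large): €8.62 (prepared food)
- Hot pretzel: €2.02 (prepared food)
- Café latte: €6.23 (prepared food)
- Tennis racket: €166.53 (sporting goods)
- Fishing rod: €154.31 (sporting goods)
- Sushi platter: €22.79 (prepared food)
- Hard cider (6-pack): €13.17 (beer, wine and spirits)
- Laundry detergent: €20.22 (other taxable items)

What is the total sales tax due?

€26.42

Hot soup (large) €8.62: prepared food → 5.25% → €0.45
Hot pretzel €2.02: prepared food → 5.25% → €0.11
Café latte €6.23: prepared food → 5.25% → €0.33
Tennis racket €166.53: sporting goods → 5.25% + 1.5% surcharge = 6.75% → €11.24
Fishing rod €154.31: sporting goods → 5.25% + 1.5% surcharge = 6.75% → €10.42
Sushi platter €22.79: prepared food → 5.25% → €1.20
Hard cider (6-pack) €13.17: beer, wine and spirits → 8% → €1.05
Laundry detergent €20.22: other taxable items → 8% → €1.62
Total tax = €0.45 + €0.11 + €0.33 + €11.24 + €10.42 + €1.20 + €1.05 + €1.62 = €26.42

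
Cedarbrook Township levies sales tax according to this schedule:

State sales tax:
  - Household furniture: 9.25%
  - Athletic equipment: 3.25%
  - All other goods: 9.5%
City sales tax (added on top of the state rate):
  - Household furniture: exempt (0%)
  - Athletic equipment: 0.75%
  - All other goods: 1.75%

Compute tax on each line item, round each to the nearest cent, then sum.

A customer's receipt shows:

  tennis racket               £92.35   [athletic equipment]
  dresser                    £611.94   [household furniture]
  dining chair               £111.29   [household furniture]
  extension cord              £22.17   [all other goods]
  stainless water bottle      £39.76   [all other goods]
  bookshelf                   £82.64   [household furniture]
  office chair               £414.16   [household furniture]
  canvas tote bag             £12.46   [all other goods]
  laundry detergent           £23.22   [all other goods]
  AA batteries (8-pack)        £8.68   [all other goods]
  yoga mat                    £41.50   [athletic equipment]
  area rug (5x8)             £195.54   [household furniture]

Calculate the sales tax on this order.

Tennis racket £92.35: athletic equipment → 3.25% + 0.75% city = 4% → £3.69
Dresser £611.94: household furniture → 9.25% + 0% city = 9.25% → £56.60
Dining chair £111.29: household furniture → 9.25% + 0% city = 9.25% → £10.29
Extension cord £22.17: all other goods → 9.5% + 1.75% city = 11.25% → £2.49
Stainless water bottle £39.76: all other goods → 9.5% + 1.75% city = 11.25% → £4.47
Bookshelf £82.64: household furniture → 9.25% + 0% city = 9.25% → £7.64
Office chair £414.16: household furniture → 9.25% + 0% city = 9.25% → £38.31
Canvas tote bag £12.46: all other goods → 9.5% + 1.75% city = 11.25% → £1.40
Laundry detergent £23.22: all other goods → 9.5% + 1.75% city = 11.25% → £2.61
AA batteries (8-pack) £8.68: all other goods → 9.5% + 1.75% city = 11.25% → £0.98
Yoga mat £41.50: athletic equipment → 3.25% + 0.75% city = 4% → £1.66
Area rug (5x8) £195.54: household furniture → 9.25% + 0% city = 9.25% → £18.09
Total tax = £3.69 + £56.60 + £10.29 + £2.49 + £4.47 + £7.64 + £38.31 + £1.40 + £2.61 + £0.98 + £1.66 + £18.09 = £148.23

£148.23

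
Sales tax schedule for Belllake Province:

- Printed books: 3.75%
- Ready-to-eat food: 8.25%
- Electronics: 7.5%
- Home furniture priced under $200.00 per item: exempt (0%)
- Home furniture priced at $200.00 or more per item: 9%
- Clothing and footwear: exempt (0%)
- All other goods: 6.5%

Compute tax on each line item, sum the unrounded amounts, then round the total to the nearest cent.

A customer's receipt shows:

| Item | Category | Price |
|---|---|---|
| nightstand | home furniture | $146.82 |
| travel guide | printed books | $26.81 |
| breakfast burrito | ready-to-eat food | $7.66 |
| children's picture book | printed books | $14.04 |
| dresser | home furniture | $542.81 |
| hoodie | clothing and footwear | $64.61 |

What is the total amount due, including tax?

$853.77

Nightstand $146.82: home furniture, under $200.00 → 0% → $0.00
Travel guide $26.81: printed books → 3.75% → $1.005375
Breakfast burrito $7.66: ready-to-eat food → 8.25% → $0.63195
Children's picture book $14.04: printed books → 3.75% → $0.5265
Dresser $542.81: home furniture, $200.00 or more → 9% → $48.8529
Hoodie $64.61: clothing and footwear → 0% → $0.00
Subtotal = $802.75; unrounded tax = $51.016725 → $51.02; total due = $853.77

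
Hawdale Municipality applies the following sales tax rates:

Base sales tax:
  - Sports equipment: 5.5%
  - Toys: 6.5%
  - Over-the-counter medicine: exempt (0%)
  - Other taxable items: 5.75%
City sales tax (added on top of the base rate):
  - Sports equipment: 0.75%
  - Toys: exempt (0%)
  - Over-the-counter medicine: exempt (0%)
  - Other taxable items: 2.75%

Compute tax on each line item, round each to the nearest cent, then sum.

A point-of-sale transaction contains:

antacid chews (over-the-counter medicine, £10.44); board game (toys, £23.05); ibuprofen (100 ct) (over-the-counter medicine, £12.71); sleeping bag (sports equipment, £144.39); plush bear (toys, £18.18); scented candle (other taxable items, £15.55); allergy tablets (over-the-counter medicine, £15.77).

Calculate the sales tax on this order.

£13.02

Antacid chews £10.44: over-the-counter medicine → 0% + 0% city = 0% → £0.00
Board game £23.05: toys → 6.5% + 0% city = 6.5% → £1.50
Ibuprofen (100 ct) £12.71: over-the-counter medicine → 0% + 0% city = 0% → £0.00
Sleeping bag £144.39: sports equipment → 5.5% + 0.75% city = 6.25% → £9.02
Plush bear £18.18: toys → 6.5% + 0% city = 6.5% → £1.18
Scented candle £15.55: other taxable items → 5.75% + 2.75% city = 8.5% → £1.32
Allergy tablets £15.77: over-the-counter medicine → 0% + 0% city = 0% → £0.00
Total tax = £1.50 + £9.02 + £1.18 + £1.32 = £13.02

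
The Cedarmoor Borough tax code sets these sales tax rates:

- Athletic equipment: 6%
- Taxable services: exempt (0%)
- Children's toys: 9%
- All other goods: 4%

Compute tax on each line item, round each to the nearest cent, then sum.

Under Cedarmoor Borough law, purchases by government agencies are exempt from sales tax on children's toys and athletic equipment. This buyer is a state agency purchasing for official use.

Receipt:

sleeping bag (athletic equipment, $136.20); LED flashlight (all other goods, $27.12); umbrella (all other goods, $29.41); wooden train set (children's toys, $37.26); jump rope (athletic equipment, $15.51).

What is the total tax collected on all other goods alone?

$2.26

LED flashlight $27.12: all other goods → 4% → $1.08
Umbrella $29.41: all other goods → 4% → $1.18
Tax on all other goods = $1.08 + $1.18 = $2.26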